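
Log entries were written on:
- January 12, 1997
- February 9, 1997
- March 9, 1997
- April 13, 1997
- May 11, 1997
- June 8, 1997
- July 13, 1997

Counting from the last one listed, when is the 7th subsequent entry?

These are Sundays at 28- or 35-day spacing (28, 28, 35, 28, 28, 35).
The pattern: 2nd Sunday of the month.
August 1997 — 2nd Sunday is August 10, 1997.
September 1997 — 2nd Sunday is September 14, 1997.
October 1997 — 2nd Sunday is October 12, 1997.
November 1997 — 2nd Sunday is November 9, 1997.
2nd Sunday of December 1997: December 14, 1997.
January 1998 — 2nd Sunday is January 11, 1998.
2nd Sunday of February 1998: February 8, 1998.

February 8, 1998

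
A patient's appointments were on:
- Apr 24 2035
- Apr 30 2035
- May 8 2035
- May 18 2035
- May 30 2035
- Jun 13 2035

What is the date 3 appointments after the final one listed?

Gaps: 6, 8, 10, 12, 14 days — each gap is 2 larger than the previous one.
Next gap: 16 days. Jun 13 2035 + 16 days = Jun 29 2035.
Next gap: 18 days. Jun 29 2035 + 18 days = Jul 17 2035.
Next gap: 20 days. Jul 17 2035 + 20 days = Aug 6 2035.

Aug 6 2035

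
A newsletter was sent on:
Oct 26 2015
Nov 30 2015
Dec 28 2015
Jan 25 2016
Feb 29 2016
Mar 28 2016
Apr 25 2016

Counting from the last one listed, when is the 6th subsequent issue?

Every date is a Monday; gaps 35, 28, 28, 35, 28, 28 days.
Each is the last Monday of its month (at least one falls on the 29th or later, ruling out '4th Monday').
Last Monday of May 2016: May 30 2016.
June 2016 ends with Monday Jun 27 2016.
Last Monday of July 2016: Jul 25 2016.
Last Monday of August 2016: Aug 29 2016.
September 2016 ends with Monday Sep 26 2016.
October 2016 ends with Monday Oct 31 2016.

Oct 31 2016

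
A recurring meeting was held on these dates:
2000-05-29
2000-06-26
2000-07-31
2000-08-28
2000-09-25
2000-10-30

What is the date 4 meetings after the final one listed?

2001-02-26

All Mondays; the gaps (28, 35, 28, 28, 35) vary with month length.
This is the last Monday of each month.
November 2000 ends with Monday 2000-11-27.
Last Monday of December 2000: 2000-12-25.
Last Monday of January 2001: 2001-01-29.
Last Monday of February 2001: 2001-02-26.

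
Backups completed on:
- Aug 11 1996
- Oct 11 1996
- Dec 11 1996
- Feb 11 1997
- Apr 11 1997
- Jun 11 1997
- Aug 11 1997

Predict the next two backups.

The day-of-month is always 11 (61, 61, 62, 59, 61, 61 days between events).
So this recurs on the 11th of every 2 months.
Next: October 1997 → Oct 11 1997.
December 1997: Dec 11 1997.

Oct 11 1997, Dec 11 1997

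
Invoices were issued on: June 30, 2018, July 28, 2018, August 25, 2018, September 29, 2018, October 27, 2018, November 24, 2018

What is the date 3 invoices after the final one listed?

Every date is a Saturday; gaps 28, 28, 35, 28, 28 days.
Each is the last Saturday of its month (at least one falls on the 29th or later, ruling out '4th Saturday').
Last Saturday of December 2018: December 29, 2018.
January 2019 ends with Saturday January 26, 2019.
February 2019 ends with Saturday February 23, 2019.

February 23, 2019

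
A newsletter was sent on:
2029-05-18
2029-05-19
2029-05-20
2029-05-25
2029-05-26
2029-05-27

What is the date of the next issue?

2029-06-01

The gap pattern 1, 1, 5, 1, 1 repeats every 3 events.
These are the Fridays, Saturdays and Sundays of each week.
The following Friday is 2029-06-01.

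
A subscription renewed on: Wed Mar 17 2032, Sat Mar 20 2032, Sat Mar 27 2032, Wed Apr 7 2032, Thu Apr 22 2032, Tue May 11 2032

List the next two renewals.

Thu Jun 3 2032, Wed Jun 30 2032

The spacing grows by 4 each time: 3, 7, 11, 15, 19 days.
Next gap: 23 days. Tue May 11 2032 + 23 days = Thu Jun 3 2032.
Next gap: 27 days. Thu Jun 3 2032 + 27 days = Wed Jun 30 2032.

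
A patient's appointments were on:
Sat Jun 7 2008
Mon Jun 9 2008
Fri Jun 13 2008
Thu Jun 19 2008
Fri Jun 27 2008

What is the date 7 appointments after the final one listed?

Fri Oct 17 2008

The spacing grows by 2 each time: 2, 4, 6, 8 days.
Next gap: 10 days. Fri Jun 27 2008 + 10 days = Mon Jul 7 2008.
Next gap: 12 days. Mon Jul 7 2008 + 12 days = Sat Jul 19 2008.
Next gap: 14 days. Sat Jul 19 2008 + 14 days = Sat Aug 2 2008.
Next gap: 16 days. Sat Aug 2 2008 + 16 days = Mon Aug 18 2008.
Next gap: 18 days. Mon Aug 18 2008 + 18 days = Fri Sep 5 2008.
Next gap: 20 days. Fri Sep 5 2008 + 20 days = Thu Sep 25 2008.
Next gap: 22 days. Thu Sep 25 2008 + 22 days = Fri Oct 17 2008.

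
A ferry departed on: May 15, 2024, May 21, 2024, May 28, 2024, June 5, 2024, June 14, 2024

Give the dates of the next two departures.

Intervals are 6, 7, 8, 9 days — an arithmetic progression with common difference 1.
Next gap: 10 days. June 14, 2024 + 10 days = June 24, 2024.
Next gap: 11 days. June 24, 2024 + 11 days = July 5, 2024.

June 24, 2024; July 5, 2024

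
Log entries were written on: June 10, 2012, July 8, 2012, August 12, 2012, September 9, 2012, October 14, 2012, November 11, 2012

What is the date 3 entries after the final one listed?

Gaps: 28, 35, 28, 35, 28 days — a mix of 28 and 35. Every date is a Sunday.
Each is the 2nd Sunday of its month.
2nd Sunday of December 2012: December 9, 2012.
January 2013 — 2nd Sunday is January 13, 2013.
February 2013 — 2nd Sunday is February 10, 2013.

February 10, 2013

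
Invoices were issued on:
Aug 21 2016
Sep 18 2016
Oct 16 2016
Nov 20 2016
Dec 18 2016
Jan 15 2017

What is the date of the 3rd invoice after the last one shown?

Apr 16 2017

All dates are Sundays, 28, 28, 35, 28, 28 days apart.
Specifically, the 3rd Sunday of each month.
3rd Sunday of February 2017: Feb 19 2017.
March 2017 — 3rd Sunday is Mar 19 2017.
3rd Sunday of April 2017: Apr 16 2017.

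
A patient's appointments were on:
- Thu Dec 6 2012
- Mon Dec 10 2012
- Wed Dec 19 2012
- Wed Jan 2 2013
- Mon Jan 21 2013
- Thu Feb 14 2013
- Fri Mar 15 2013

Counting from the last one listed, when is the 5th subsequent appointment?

Mon Oct 21 2013

Gaps: 4, 9, 14, 19, 24, 29 days — each gap is 5 larger than the previous one.
Next gap: 34 days. Fri Mar 15 2013 + 34 days = Thu Apr 18 2013.
Next gap: 39 days. Thu Apr 18 2013 + 39 days = Mon May 27 2013.
Next gap: 44 days. Mon May 27 2013 + 44 days = Wed Jul 10 2013.
Next gap: 49 days. Wed Jul 10 2013 + 49 days = Wed Aug 28 2013.
Next gap: 54 days. Wed Aug 28 2013 + 54 days = Mon Oct 21 2013.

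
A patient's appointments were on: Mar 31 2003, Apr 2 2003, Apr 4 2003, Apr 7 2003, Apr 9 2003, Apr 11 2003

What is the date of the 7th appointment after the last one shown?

Apr 28 2003

Gaps: 2, 2, 3, 2, 2 days — not constant, but cyclic with period 3.
The events fall on every Monday, Wednesday and Friday.
The following Monday is Apr 14 2003.
The following Wednesday is Apr 16 2003.
The following Friday is Apr 18 2003.
Next Monday: Apr 21 2003.
Next Wednesday: Apr 23 2003.
Next Friday: Apr 25 2003.
The following Monday is Apr 28 2003.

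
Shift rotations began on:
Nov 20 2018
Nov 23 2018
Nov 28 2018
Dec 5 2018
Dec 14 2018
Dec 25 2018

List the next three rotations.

Jan 7 2019, Jan 22 2019, Feb 8 2019

Intervals are 3, 5, 7, 9, 11 days — an arithmetic progression with common difference 2.
Next gap: 13 days. Dec 25 2018 + 13 days = Jan 7 2019.
Next gap: 15 days. Jan 7 2019 + 15 days = Jan 22 2019.
Next gap: 17 days. Jan 22 2019 + 17 days = Feb 8 2019.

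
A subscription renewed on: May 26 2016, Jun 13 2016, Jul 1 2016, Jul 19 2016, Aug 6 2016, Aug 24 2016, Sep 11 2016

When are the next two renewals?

Sep 29 2016, Oct 17 2016

Gaps between consecutive events: 18, 18, 18, 18, 18, 18 days — a constant 18-day interval.
Sep 11 2016 + 18 days = Sep 29 2016.
Sep 29 2016 + 18 days = Oct 17 2016.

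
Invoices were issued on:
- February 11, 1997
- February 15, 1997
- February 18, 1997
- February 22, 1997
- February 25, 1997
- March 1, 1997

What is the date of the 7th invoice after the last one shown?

March 25, 1997

Gaps: 4, 3, 4, 3, 4 days — not constant, but cyclic with period 2.
The events fall on every Tuesday and Saturday.
The following Tuesday is March 4, 1997.
The following Saturday is March 8, 1997.
Next Tuesday: March 11, 1997.
The following Saturday is March 15, 1997.
Next Tuesday: March 18, 1997.
Next Saturday: March 22, 1997.
The following Tuesday is March 25, 1997.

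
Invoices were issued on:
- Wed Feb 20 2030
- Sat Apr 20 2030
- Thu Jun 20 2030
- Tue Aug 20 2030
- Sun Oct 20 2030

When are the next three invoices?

The day-of-month is always 20 (59, 61, 61, 61 days between events).
So this recurs on the 20th of every 2 months.
December 2030: Fri Dec 20 2030.
February 2031: Thu Feb 20 2031.
April 2031: Sun Apr 20 2031.

Fri Dec 20 2030, Thu Feb 20 2031, Sun Apr 20 2031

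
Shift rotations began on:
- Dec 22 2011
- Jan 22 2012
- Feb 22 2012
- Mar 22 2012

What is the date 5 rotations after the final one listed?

Aug 22 2012

Each date is the 22nd; the gaps (31, 31, 29) track the month lengths.
The rule is the 22nd of each month.
April 2012: Apr 22 2012.
May 2012: May 22 2012.
June 2012: Jun 22 2012.
July 2012: Jul 22 2012.
Next: August 2012 → Aug 22 2012.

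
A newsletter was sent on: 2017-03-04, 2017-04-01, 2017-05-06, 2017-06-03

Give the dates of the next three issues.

These are Saturdays at 28- or 35-day spacing (28, 35, 28).
The pattern: 1st Saturday of the month.
July 2017 — 1st Saturday is 2017-07-01.
August 2017 — 1st Saturday is 2017-08-05.
September 2017 — 1st Saturday is 2017-09-02.

2017-07-01, 2017-08-05, 2017-09-02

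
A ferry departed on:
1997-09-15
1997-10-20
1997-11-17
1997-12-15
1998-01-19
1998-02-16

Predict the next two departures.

1998-03-16, 1998-04-20

These are Mondays at 28- or 35-day spacing (35, 28, 28, 35, 28).
The pattern: 3rd Monday of the month.
March 1998 — 3rd Monday is 1998-03-16.
April 1998 — 3rd Monday is 1998-04-20.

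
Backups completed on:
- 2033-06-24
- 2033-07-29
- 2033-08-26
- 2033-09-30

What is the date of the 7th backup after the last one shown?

Every date is a Friday; gaps 35, 28, 35 days.
Each is the last Friday of its month (at least one falls on the 29th or later, ruling out '4th Friday').
Last Friday of October 2033: 2033-10-28.
Last Friday of November 2033: 2033-11-25.
December 2033 ends with Friday 2033-12-30.
Last Friday of January 2034: 2034-01-27.
February 2034 ends with Friday 2034-02-24.
March 2034 ends with Friday 2034-03-31.
April 2034 ends with Friday 2034-04-28.

2034-04-28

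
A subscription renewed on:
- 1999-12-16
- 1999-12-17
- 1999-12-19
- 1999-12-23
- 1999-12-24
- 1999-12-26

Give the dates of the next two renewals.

Gaps: 1, 2, 4, 1, 2 days — not constant, but cyclic with period 3.
The events fall on every Thursday, Friday and Sunday.
The following Thursday is 1999-12-30.
Next Friday: 1999-12-31.

1999-12-30, 1999-12-31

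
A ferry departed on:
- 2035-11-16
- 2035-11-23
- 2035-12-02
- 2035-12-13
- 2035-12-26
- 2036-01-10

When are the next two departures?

2036-01-27, 2036-02-15

The spacing grows by 2 each time: 7, 9, 11, 13, 15 days.
Next gap: 17 days. 2036-01-10 + 17 days = 2036-01-27.
Next gap: 19 days. 2036-01-27 + 19 days = 2036-02-15.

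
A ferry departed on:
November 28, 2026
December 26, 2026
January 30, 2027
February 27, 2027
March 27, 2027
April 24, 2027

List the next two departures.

May 29, 2027; June 26, 2027

All Saturdays; the gaps (28, 35, 28, 28, 28) vary with month length.
This is the last Saturday of each month.
Last Saturday of May 2027: May 29, 2027.
June 2027 ends with Saturday June 26, 2027.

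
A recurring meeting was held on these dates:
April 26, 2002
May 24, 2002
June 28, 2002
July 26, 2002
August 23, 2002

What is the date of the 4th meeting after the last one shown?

December 27, 2002

These are Fridays at 28- or 35-day spacing (28, 35, 28, 28).
The pattern: 4th Friday of the month.
September 2002 — 4th Friday is September 27, 2002.
4th Friday of October 2002: October 25, 2002.
4th Friday of November 2002: November 22, 2002.
December 2002 — 4th Friday is December 27, 2002.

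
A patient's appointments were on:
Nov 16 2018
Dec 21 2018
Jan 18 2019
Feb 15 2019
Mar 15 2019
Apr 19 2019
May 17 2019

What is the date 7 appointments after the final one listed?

Dec 20 2019

All dates are Fridays, 35, 28, 28, 28, 35, 28 days apart.
Specifically, the 3rd Friday of each month.
3rd Friday of June 2019: Jun 21 2019.
3rd Friday of July 2019: Jul 19 2019.
3rd Friday of August 2019: Aug 16 2019.
September 2019 — 3rd Friday is Sep 20 2019.
October 2019 — 3rd Friday is Oct 18 2019.
November 2019 — 3rd Friday is Nov 15 2019.
3rd Friday of December 2019: Dec 20 2019.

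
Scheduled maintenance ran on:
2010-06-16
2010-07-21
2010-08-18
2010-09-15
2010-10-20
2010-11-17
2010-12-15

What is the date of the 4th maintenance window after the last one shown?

All dates are Wednesdays, 35, 28, 28, 35, 28, 28 days apart.
Specifically, the 3rd Wednesday of each month.
January 2011 — 3rd Wednesday is 2011-01-19.
February 2011 — 3rd Wednesday is 2011-02-16.
March 2011 — 3rd Wednesday is 2011-03-16.
3rd Wednesday of April 2011: 2011-04-20.

2011-04-20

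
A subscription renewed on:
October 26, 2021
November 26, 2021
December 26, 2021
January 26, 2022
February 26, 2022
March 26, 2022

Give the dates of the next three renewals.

April 26, 2022; May 26, 2022; June 26, 2022

Gaps: 31, 30, 31, 31, 28 days — not constant. Every event is on the 26th of the month.
Pattern: the 26th of each month.
April 2022: April 26, 2022.
May 2022: May 26, 2022.
June 2022: June 26, 2022.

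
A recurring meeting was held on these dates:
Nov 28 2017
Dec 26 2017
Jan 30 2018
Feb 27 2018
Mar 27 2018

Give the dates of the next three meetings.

Apr 24 2018, May 29 2018, Jun 26 2018

All Tuesdays; the gaps (28, 35, 28, 28) vary with month length.
This is the last Tuesday of each month.
April 2018 ends with Tuesday Apr 24 2018.
May 2018 ends with Tuesday May 29 2018.
Last Tuesday of June 2018: Jun 26 2018.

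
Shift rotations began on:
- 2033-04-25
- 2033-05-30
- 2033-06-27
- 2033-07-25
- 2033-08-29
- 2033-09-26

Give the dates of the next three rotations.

2033-10-31, 2033-11-28, 2033-12-26

These are Mondays with 35, 28, 28, 35, 28-day gaps.
Each is the final Monday of its month — 2033-05-30 is past the 28th, so '4th Monday' doesn't fit.
Last Monday of October 2033: 2033-10-31.
November 2033 ends with Monday 2033-11-28.
December 2033 ends with Monday 2033-12-26.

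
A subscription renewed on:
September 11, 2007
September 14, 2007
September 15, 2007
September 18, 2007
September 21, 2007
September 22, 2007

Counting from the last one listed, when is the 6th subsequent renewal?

The gap pattern 3, 1, 3, 3, 1 repeats every 3 events.
These are the Tuesdays, Fridays and Saturdays of each week.
Next Tuesday: September 25, 2007.
The following Friday is September 28, 2007.
Next Saturday: September 29, 2007.
Next Tuesday: October 2, 2007.
Next Friday: October 5, 2007.
Next Saturday: October 6, 2007.

October 6, 2007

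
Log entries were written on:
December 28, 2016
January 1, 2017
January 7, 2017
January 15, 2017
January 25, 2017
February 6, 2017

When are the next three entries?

Gaps: 4, 6, 8, 10, 12 days — each gap is 2 larger than the previous one.
Next gap: 14 days. February 6, 2017 + 14 days = February 20, 2017.
Next gap: 16 days. February 20, 2017 + 16 days = March 8, 2017.
Next gap: 18 days. March 8, 2017 + 18 days = March 26, 2017.

February 20, 2017; March 8, 2017; March 26, 2017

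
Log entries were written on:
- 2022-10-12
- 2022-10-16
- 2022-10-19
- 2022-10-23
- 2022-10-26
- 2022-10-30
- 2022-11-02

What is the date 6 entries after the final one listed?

Every event lands on a Wednesday or Sunday (gaps cycle 4, 3, 4, 3, 4, 3).
So the schedule is: every Wednesday and Sunday.
Next Sunday: 2022-11-06.
Next Wednesday: 2022-11-09.
The following Sunday is 2022-11-13.
Next Wednesday: 2022-11-16.
Next Sunday: 2022-11-20.
Next Wednesday: 2022-11-23.

2022-11-23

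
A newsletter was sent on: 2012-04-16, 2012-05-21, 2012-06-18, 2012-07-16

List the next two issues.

2012-08-20, 2012-09-17

All dates are Mondays, 35, 28, 28 days apart.
Specifically, the 3rd Monday of each month.
August 2012 — 3rd Monday is 2012-08-20.
3rd Monday of September 2012: 2012-09-17.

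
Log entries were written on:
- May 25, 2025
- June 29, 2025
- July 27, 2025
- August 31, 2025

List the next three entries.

Every date is a Sunday; gaps 35, 28, 35 days.
Each is the last Sunday of its month (at least one falls on the 29th or later, ruling out '4th Sunday').
Last Sunday of September 2025: September 28, 2025.
Last Sunday of October 2025: October 26, 2025.
November 2025 ends with Sunday November 30, 2025.

September 28, 2025; October 26, 2025; November 30, 2025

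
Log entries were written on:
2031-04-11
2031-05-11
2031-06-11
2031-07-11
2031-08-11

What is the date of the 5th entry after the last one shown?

2032-01-11

Each date is the 11th; the gaps (30, 31, 30, 31) track the month lengths.
The rule is the 11th of each month.
September 2031: 2031-09-11.
October 2031: 2031-10-11.
November 2031: 2031-11-11.
Next: December 2031 → 2031-12-11.
Next: January 2032 → 2032-01-11.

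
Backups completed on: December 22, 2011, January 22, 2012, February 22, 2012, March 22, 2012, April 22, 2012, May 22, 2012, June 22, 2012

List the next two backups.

July 22, 2012; August 22, 2012

Each date is the 22nd; the gaps (31, 31, 29, 31, 30, 31) track the month lengths.
The rule is the 22nd of each month.
Next: July 2012 → July 22, 2012.
Next: August 2012 → August 22, 2012.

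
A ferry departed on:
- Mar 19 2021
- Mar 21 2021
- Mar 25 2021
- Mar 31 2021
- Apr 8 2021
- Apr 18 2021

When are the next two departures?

The spacing grows by 2 each time: 2, 4, 6, 8, 10 days.
Next gap: 12 days. Apr 18 2021 + 12 days = Apr 30 2021.
Next gap: 14 days. Apr 30 2021 + 14 days = May 14 2021.

Apr 30 2021, May 14 2021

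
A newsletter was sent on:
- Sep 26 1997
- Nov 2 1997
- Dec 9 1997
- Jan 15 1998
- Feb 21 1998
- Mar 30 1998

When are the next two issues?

May 6 1998, Jun 12 1998

The spacing is 37, 37, 37, 37, 37 days — always 37 days.
Mar 30 1998 + 37 days = May 6 1998.
May 6 1998 + 37 days = Jun 12 1998.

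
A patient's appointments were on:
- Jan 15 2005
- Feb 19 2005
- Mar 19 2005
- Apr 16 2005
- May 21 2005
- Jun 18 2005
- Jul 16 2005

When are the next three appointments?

Aug 20 2005, Sep 17 2005, Oct 15 2005

All dates are Saturdays, 35, 28, 28, 35, 28, 28 days apart.
Specifically, the 3rd Saturday of each month.
3rd Saturday of August 2005: Aug 20 2005.
3rd Saturday of September 2005: Sep 17 2005.
3rd Saturday of October 2005: Oct 15 2005.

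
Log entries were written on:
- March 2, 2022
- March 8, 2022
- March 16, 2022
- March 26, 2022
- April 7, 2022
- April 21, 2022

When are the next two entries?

May 7, 2022; May 25, 2022

Gaps: 6, 8, 10, 12, 14 days — each gap is 2 larger than the previous one.
Next gap: 16 days. April 21, 2022 + 16 days = May 7, 2022.
Next gap: 18 days. May 7, 2022 + 18 days = May 25, 2022.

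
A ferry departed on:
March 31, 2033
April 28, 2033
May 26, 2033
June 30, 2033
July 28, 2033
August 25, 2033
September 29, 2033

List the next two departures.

All Thursdays; the gaps (28, 28, 35, 28, 28, 35) vary with month length.
This is the last Thursday of each month.
Last Thursday of October 2033: October 27, 2033.
November 2033 ends with Thursday November 24, 2033.

October 27, 2033; November 24, 2033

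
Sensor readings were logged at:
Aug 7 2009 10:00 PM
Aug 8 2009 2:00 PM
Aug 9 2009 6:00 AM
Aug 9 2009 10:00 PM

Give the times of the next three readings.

Aug 10 2009 2:00 PM, Aug 11 2009 6:00 AM, Aug 11 2009 10:00 PM

Spacing: 16, 16, 16 h — constant 16 h.
Aug 9 2009 10:00 PM + 16 h = Aug 10 2009 2:00 PM.
Aug 10 2009 2:00 PM + 16 h = Aug 11 2009 6:00 AM.
Aug 11 2009 6:00 AM + 16 h = Aug 11 2009 10:00 PM.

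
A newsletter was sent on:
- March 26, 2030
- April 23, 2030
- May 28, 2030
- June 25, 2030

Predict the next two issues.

All dates are Tuesdays, 28, 35, 28 days apart.
Specifically, the 4th Tuesday of each month.
4th Tuesday of July 2030: July 23, 2030.
August 2030 — 4th Tuesday is August 27, 2030.

July 23, 2030; August 27, 2030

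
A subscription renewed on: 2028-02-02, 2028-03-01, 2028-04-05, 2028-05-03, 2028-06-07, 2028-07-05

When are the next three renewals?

All dates are Wednesdays, 28, 35, 28, 35, 28 days apart.
Specifically, the 1st Wednesday of each month.
August 2028 — 1st Wednesday is 2028-08-02.
1st Wednesday of September 2028: 2028-09-06.
1st Wednesday of October 2028: 2028-10-04.

2028-08-02, 2028-09-06, 2028-10-04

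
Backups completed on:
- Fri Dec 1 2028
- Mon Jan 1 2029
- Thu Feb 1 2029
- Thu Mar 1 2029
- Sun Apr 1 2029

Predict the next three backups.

Tue May 1 2029, Fri Jun 1 2029, Sun Jul 1 2029

The day-of-month is always 1 (31, 31, 28, 31 days between events).
So this recurs on the 1st of each month.
Next: May 2029 → Tue May 1 2029.
Next: June 2029 → Fri Jun 1 2029.
Next: July 2029 → Sun Jul 1 2029.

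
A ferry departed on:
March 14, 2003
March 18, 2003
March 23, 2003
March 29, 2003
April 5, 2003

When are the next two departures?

April 13, 2003; April 22, 2003

Intervals are 4, 5, 6, 7 days — an arithmetic progression with common difference 1.
Next gap: 8 days. April 5, 2003 + 8 days = April 13, 2003.
Next gap: 9 days. April 13, 2003 + 9 days = April 22, 2003.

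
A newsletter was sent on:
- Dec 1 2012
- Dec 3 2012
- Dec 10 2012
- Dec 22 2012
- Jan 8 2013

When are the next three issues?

Jan 30 2013, Feb 26 2013, Mar 30 2013

The spacing grows by 5 each time: 2, 7, 12, 17 days.
Next gap: 22 days. Jan 8 2013 + 22 days = Jan 30 2013.
Next gap: 27 days. Jan 30 2013 + 27 days = Feb 26 2013.
Next gap: 32 days. Feb 26 2013 + 32 days = Mar 30 2013.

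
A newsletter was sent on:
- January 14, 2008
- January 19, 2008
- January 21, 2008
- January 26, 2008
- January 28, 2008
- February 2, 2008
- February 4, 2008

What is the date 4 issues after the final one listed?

Gaps: 5, 2, 5, 2, 5, 2 days — not constant, but cyclic with period 2.
The events fall on every Monday and Saturday.
Next Saturday: February 9, 2008.
Next Monday: February 11, 2008.
Next Saturday: February 16, 2008.
The following Monday is February 18, 2008.

February 18, 2008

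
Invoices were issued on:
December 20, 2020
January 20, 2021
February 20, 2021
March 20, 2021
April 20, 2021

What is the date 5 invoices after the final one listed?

Each date is the 20th; the gaps (31, 31, 28, 31) track the month lengths.
The rule is the 20th of each month.
Next: May 2021 → May 20, 2021.
June 2021: June 20, 2021.
July 2021: July 20, 2021.
August 2021: August 20, 2021.
September 2021: September 20, 2021.

September 20, 2021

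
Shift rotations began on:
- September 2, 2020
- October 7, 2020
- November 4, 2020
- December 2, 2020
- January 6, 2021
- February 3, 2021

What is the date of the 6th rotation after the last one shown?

August 4, 2021

These are Wednesdays at 28- or 35-day spacing (35, 28, 28, 35, 28).
The pattern: 1st Wednesday of the month.
March 2021 — 1st Wednesday is March 3, 2021.
April 2021 — 1st Wednesday is April 7, 2021.
May 2021 — 1st Wednesday is May 5, 2021.
June 2021 — 1st Wednesday is June 2, 2021.
July 2021 — 1st Wednesday is July 7, 2021.
August 2021 — 1st Wednesday is August 4, 2021.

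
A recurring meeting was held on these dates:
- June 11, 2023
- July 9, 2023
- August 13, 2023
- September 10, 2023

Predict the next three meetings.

October 8, 2023; November 12, 2023; December 10, 2023

These are Sundays at 28- or 35-day spacing (28, 35, 28).
The pattern: 2nd Sunday of the month.
October 2023 — 2nd Sunday is October 8, 2023.
2nd Sunday of November 2023: November 12, 2023.
December 2023 — 2nd Sunday is December 10, 2023.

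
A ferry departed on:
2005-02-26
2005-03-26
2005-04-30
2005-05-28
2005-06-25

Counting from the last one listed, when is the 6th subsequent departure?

Every date is a Saturday; gaps 28, 35, 28, 28 days.
Each is the last Saturday of its month (at least one falls on the 29th or later, ruling out '4th Saturday').
Last Saturday of July 2005: 2005-07-30.
Last Saturday of August 2005: 2005-08-27.
September 2005 ends with Saturday 2005-09-24.
Last Saturday of October 2005: 2005-10-29.
Last Saturday of November 2005: 2005-11-26.
Last Saturday of December 2005: 2005-12-31.

2005-12-31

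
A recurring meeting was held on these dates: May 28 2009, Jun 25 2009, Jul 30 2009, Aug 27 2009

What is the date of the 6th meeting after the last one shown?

Every date is a Thursday; gaps 28, 35, 28 days.
Each is the last Thursday of its month (at least one falls on the 29th or later, ruling out '4th Thursday').
September 2009 ends with Thursday Sep 24 2009.
October 2009 ends with Thursday Oct 29 2009.
Last Thursday of November 2009: Nov 26 2009.
December 2009 ends with Thursday Dec 31 2009.
January 2010 ends with Thursday Jan 28 2010.
Last Thursday of February 2010: Feb 25 2010.

Feb 25 2010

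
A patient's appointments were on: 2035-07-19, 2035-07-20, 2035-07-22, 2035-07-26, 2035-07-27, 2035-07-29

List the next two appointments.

2035-08-02, 2035-08-03

Every event lands on a Thursday or Friday or Sunday (gaps cycle 1, 2, 4, 1, 2).
So the schedule is: every Thursday, Friday and Sunday.
Next Thursday: 2035-08-02.
Next Friday: 2035-08-03.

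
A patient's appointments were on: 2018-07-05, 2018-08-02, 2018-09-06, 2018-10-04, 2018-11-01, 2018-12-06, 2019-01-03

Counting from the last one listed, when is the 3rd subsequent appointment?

Gaps: 28, 35, 28, 28, 35, 28 days — a mix of 28 and 35. Every date is a Thursday.
Each is the 1st Thursday of its month.
February 2019 — 1st Thursday is 2019-02-07.
1st Thursday of March 2019: 2019-03-07.
April 2019 — 1st Thursday is 2019-04-04.

2019-04-04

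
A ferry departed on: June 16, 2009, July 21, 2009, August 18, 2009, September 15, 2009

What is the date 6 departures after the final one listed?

These are Tuesdays at 28- or 35-day spacing (35, 28, 28).
The pattern: 3rd Tuesday of the month.
3rd Tuesday of October 2009: October 20, 2009.
3rd Tuesday of November 2009: November 17, 2009.
3rd Tuesday of December 2009: December 15, 2009.
January 2010 — 3rd Tuesday is January 19, 2010.
3rd Tuesday of February 2010: February 16, 2010.
March 2010 — 3rd Tuesday is March 16, 2010.

March 16, 2010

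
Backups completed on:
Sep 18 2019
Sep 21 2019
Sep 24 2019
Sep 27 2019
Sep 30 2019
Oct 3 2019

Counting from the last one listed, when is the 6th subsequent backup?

Every event comes 3 days after the last (3, 3, 3, 3, 3).
Oct 3 2019 + 3 days = Oct 6 2019.
Oct 6 2019 + 3 days = Oct 9 2019.
Oct 9 2019 + 3 days = Oct 12 2019.
Oct 12 2019 + 3 days = Oct 15 2019.
Oct 15 2019 + 3 days = Oct 18 2019.
Oct 18 2019 + 3 days = Oct 21 2019.

Oct 21 2019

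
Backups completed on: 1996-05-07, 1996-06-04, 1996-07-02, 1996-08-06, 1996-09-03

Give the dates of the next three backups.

1996-10-01, 1996-11-05, 1996-12-03

These are Tuesdays at 28- or 35-day spacing (28, 28, 35, 28).
The pattern: 1st Tuesday of the month.
1st Tuesday of October 1996: 1996-10-01.
November 1996 — 1st Tuesday is 1996-11-05.
1st Tuesday of December 1996: 1996-12-03.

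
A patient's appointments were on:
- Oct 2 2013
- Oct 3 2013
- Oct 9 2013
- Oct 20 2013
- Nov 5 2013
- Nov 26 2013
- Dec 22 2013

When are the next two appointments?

Gaps: 1, 6, 11, 16, 21, 26 days — each gap is 5 larger than the previous one.
Next gap: 31 days. Dec 22 2013 + 31 days = Jan 22 2014.
Next gap: 36 days. Jan 22 2014 + 36 days = Feb 27 2014.

Jan 22 2014, Feb 27 2014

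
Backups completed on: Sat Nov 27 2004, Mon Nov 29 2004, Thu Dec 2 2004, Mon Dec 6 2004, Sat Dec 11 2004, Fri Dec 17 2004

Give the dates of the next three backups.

Gaps: 2, 3, 4, 5, 6 days — each gap is 1 larger than the previous one.
Next gap: 7 days. Fri Dec 17 2004 + 7 days = Fri Dec 24 2004.
Next gap: 8 days. Fri Dec 24 2004 + 8 days = Sat Jan 1 2005.
Next gap: 9 days. Sat Jan 1 2005 + 9 days = Mon Jan 10 2005.

Fri Dec 24 2004, Sat Jan 1 2005, Mon Jan 10 2005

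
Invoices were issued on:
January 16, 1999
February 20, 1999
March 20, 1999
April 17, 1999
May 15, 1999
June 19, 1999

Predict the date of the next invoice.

All dates are Saturdays, 35, 28, 28, 28, 35 days apart.
Specifically, the 3rd Saturday of each month.
3rd Saturday of July 1999: July 17, 1999.

July 17, 1999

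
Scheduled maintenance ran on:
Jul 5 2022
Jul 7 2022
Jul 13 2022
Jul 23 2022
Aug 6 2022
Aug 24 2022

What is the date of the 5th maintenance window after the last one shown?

Jan 21 2023

Intervals are 2, 6, 10, 14, 18 days — an arithmetic progression with common difference 4.
Next gap: 22 days. Aug 24 2022 + 22 days = Sep 15 2022.
Next gap: 26 days. Sep 15 2022 + 26 days = Oct 11 2022.
Next gap: 30 days. Oct 11 2022 + 30 days = Nov 10 2022.
Next gap: 34 days. Nov 10 2022 + 34 days = Dec 14 2022.
Next gap: 38 days. Dec 14 2022 + 38 days = Jan 21 2023.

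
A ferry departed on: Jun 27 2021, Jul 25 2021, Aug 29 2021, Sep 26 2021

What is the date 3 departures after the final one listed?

Dec 26 2021

Every date is a Sunday; gaps 28, 35, 28 days.
Each is the last Sunday of its month (at least one falls on the 29th or later, ruling out '4th Sunday').
Last Sunday of October 2021: Oct 31 2021.
November 2021 ends with Sunday Nov 28 2021.
December 2021 ends with Sunday Dec 26 2021.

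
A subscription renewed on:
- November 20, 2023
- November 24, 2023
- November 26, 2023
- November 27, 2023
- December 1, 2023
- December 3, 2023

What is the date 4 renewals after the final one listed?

December 11, 2023

Gaps: 4, 2, 1, 4, 2 days — not constant, but cyclic with period 3.
The events fall on every Monday, Friday and Sunday.
The following Monday is December 4, 2023.
Next Friday: December 8, 2023.
The following Sunday is December 10, 2023.
Next Monday: December 11, 2023.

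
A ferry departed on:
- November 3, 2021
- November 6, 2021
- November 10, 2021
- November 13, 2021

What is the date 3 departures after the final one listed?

November 24, 2021

Every event lands on a Wednesday or Saturday (gaps cycle 3, 4, 3).
So the schedule is: every Wednesday and Saturday.
Next Wednesday: November 17, 2021.
The following Saturday is November 20, 2021.
The following Wednesday is November 24, 2021.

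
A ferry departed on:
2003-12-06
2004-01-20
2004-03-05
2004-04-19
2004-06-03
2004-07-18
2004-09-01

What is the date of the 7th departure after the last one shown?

Gaps between consecutive events: 45, 45, 45, 45, 45, 45 days — a constant 45-day interval.
2004-09-01 + 45 days = 2004-10-16.
2004-10-16 + 45 days = 2004-11-30.
2004-11-30 + 45 days = 2005-01-14.
2005-01-14 + 45 days = 2005-02-28.
2005-02-28 + 45 days = 2005-04-14.
2005-04-14 + 45 days = 2005-05-29.
2005-05-29 + 45 days = 2005-07-13.

2005-07-13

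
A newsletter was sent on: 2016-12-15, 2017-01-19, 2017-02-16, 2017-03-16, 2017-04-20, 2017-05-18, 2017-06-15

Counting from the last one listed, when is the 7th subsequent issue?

These are Thursdays at 28- or 35-day spacing (35, 28, 28, 35, 28, 28).
The pattern: 3rd Thursday of the month.
July 2017 — 3rd Thursday is 2017-07-20.
3rd Thursday of August 2017: 2017-08-17.
3rd Thursday of September 2017: 2017-09-21.
October 2017 — 3rd Thursday is 2017-10-19.
3rd Thursday of November 2017: 2017-11-16.
December 2017 — 3rd Thursday is 2017-12-21.
3rd Thursday of January 2018: 2018-01-18.

2018-01-18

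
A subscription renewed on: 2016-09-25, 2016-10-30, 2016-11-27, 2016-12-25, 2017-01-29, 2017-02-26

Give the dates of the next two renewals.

2017-03-26, 2017-04-30

These are Sundays with 35, 28, 28, 35, 28-day gaps.
Each is the final Sunday of its month — 2016-10-30 is past the 28th, so '4th Sunday' doesn't fit.
March 2017 ends with Sunday 2017-03-26.
Last Sunday of April 2017: 2017-04-30.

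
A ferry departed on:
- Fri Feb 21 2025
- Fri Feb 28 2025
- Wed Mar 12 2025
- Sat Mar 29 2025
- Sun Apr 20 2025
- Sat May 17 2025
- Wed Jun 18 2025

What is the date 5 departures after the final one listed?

Sun Feb 8 2026

The spacing grows by 5 each time: 7, 12, 17, 22, 27, 32 days.
Next gap: 37 days. Wed Jun 18 2025 + 37 days = Fri Jul 25 2025.
Next gap: 42 days. Fri Jul 25 2025 + 42 days = Fri Sep 5 2025.
Next gap: 47 days. Fri Sep 5 2025 + 47 days = Wed Oct 22 2025.
Next gap: 52 days. Wed Oct 22 2025 + 52 days = Sat Dec 13 2025.
Next gap: 57 days. Sat Dec 13 2025 + 57 days = Sun Feb 8 2026.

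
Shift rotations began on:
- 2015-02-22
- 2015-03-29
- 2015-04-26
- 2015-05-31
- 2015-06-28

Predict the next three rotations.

2015-07-26, 2015-08-30, 2015-09-27

These are Sundays with 35, 28, 35, 28-day gaps.
Each is the final Sunday of its month — 2015-03-29 is past the 28th, so '4th Sunday' doesn't fit.
July 2015 ends with Sunday 2015-07-26.
August 2015 ends with Sunday 2015-08-30.
September 2015 ends with Sunday 2015-09-27.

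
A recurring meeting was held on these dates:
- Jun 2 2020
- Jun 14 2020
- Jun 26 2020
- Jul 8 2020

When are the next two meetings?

Gaps between consecutive events: 12, 12, 12 days — a constant 12-day interval.
Jul 8 2020 + 12 days = Jul 20 2020.
Jul 20 2020 + 12 days = Aug 1 2020.

Jul 20 2020, Aug 1 2020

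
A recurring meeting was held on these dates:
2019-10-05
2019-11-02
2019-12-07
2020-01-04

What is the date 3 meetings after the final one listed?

These are Saturdays at 28- or 35-day spacing (28, 35, 28).
The pattern: 1st Saturday of the month.
February 2020 — 1st Saturday is 2020-02-01.
1st Saturday of March 2020: 2020-03-07.
1st Saturday of April 2020: 2020-04-04.

2020-04-04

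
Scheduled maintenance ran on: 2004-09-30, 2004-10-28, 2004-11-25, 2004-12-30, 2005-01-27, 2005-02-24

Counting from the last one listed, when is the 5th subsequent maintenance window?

Every date is a Thursday; gaps 28, 28, 35, 28, 28 days.
Each is the last Thursday of its month (at least one falls on the 29th or later, ruling out '4th Thursday').
March 2005 ends with Thursday 2005-03-31.
Last Thursday of April 2005: 2005-04-28.
Last Thursday of May 2005: 2005-05-26.
June 2005 ends with Thursday 2005-06-30.
July 2005 ends with Thursday 2005-07-28.

2005-07-28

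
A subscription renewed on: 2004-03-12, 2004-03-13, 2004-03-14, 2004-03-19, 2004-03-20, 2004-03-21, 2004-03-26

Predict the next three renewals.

Every event lands on a Friday or Saturday or Sunday (gaps cycle 1, 1, 5, 1, 1, 5).
So the schedule is: every Friday, Saturday and Sunday.
Next Saturday: 2004-03-27.
Next Sunday: 2004-03-28.
Next Friday: 2004-04-02.

2004-03-27, 2004-03-28, 2004-04-02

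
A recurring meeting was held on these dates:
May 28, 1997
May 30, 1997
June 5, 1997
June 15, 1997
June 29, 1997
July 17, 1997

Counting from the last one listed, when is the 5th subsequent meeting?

Gaps: 2, 6, 10, 14, 18 days — each gap is 4 larger than the previous one.
Next gap: 22 days. July 17, 1997 + 22 days = August 8, 1997.
Next gap: 26 days. August 8, 1997 + 26 days = September 3, 1997.
Next gap: 30 days. September 3, 1997 + 30 days = October 3, 1997.
Next gap: 34 days. October 3, 1997 + 34 days = November 6, 1997.
Next gap: 38 days. November 6, 1997 + 38 days = December 14, 1997.

December 14, 1997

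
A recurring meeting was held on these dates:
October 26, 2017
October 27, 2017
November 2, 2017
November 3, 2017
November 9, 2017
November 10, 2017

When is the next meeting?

Every event lands on a Thursday or Friday (gaps cycle 1, 6, 1, 6, 1).
So the schedule is: every Thursday and Friday.
Next Thursday: November 16, 2017.

November 16, 2017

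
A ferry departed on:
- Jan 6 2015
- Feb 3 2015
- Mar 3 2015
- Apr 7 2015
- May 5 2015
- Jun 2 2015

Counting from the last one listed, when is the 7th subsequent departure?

Jan 5 2016

These are Tuesdays at 28- or 35-day spacing (28, 28, 35, 28, 28).
The pattern: 1st Tuesday of the month.
1st Tuesday of July 2015: Jul 7 2015.
August 2015 — 1st Tuesday is Aug 4 2015.
September 2015 — 1st Tuesday is Sep 1 2015.
1st Tuesday of October 2015: Oct 6 2015.
November 2015 — 1st Tuesday is Nov 3 2015.
1st Tuesday of December 2015: Dec 1 2015.
1st Tuesday of January 2016: Jan 5 2016.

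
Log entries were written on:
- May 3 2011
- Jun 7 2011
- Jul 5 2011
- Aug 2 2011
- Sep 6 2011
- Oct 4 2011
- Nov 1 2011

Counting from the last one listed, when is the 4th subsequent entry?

Mar 6 2012

Gaps: 35, 28, 28, 35, 28, 28 days — a mix of 28 and 35. Every date is a Tuesday.
Each is the 1st Tuesday of its month.
December 2011 — 1st Tuesday is Dec 6 2011.
January 2012 — 1st Tuesday is Jan 3 2012.
February 2012 — 1st Tuesday is Feb 7 2012.
March 2012 — 1st Tuesday is Mar 6 2012.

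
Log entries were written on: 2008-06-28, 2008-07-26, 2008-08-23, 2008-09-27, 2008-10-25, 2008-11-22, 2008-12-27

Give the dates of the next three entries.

2009-01-24, 2009-02-28, 2009-03-28

All dates are Saturdays, 28, 28, 35, 28, 28, 35 days apart.
Specifically, the 4th Saturday of each month.
4th Saturday of January 2009: 2009-01-24.
February 2009 — 4th Saturday is 2009-02-28.
4th Saturday of March 2009: 2009-03-28.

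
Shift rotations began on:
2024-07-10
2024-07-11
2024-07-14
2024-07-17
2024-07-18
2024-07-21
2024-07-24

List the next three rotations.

2024-07-25, 2024-07-28, 2024-07-31

Gaps: 1, 3, 3, 1, 3, 3 days — not constant, but cyclic with period 3.
The events fall on every Wednesday, Thursday and Sunday.
The following Thursday is 2024-07-25.
Next Sunday: 2024-07-28.
Next Wednesday: 2024-07-31.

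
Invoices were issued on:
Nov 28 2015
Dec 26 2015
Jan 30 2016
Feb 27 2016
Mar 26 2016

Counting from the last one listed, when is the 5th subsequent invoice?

Every date is a Saturday; gaps 28, 35, 28, 28 days.
Each is the last Saturday of its month (at least one falls on the 29th or later, ruling out '4th Saturday').
Last Saturday of April 2016: Apr 30 2016.
May 2016 ends with Saturday May 28 2016.
Last Saturday of June 2016: Jun 25 2016.
Last Saturday of July 2016: Jul 30 2016.
August 2016 ends with Saturday Aug 27 2016.

Aug 27 2016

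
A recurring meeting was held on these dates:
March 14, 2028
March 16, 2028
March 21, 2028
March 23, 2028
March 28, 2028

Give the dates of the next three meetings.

Every event lands on a Tuesday or Thursday (gaps cycle 2, 5, 2, 5).
So the schedule is: every Tuesday and Thursday.
Next Thursday: March 30, 2028.
The following Tuesday is April 4, 2028.
The following Thursday is April 6, 2028.

March 30, 2028; April 4, 2028; April 6, 2028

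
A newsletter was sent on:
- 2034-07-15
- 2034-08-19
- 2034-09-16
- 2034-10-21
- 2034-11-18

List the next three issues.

All dates are Saturdays, 35, 28, 35, 28 days apart.
Specifically, the 3rd Saturday of each month.
December 2034 — 3rd Saturday is 2034-12-16.
3rd Saturday of January 2035: 2035-01-20.
3rd Saturday of February 2035: 2035-02-17.

2034-12-16, 2035-01-20, 2035-02-17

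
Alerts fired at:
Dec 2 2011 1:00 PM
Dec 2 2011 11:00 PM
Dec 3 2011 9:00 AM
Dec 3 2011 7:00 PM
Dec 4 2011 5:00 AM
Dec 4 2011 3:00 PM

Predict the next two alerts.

Dec 5 2011 1:00 AM, Dec 5 2011 11:00 AM

Gaps: 10, 10, 10, 10, 10 hours — each event is 10 hours after the previous one.
Dec 4 2011 3:00 PM + 10 h = Dec 5 2011 1:00 AM.
Dec 5 2011 1:00 AM + 10 h = Dec 5 2011 11:00 AM.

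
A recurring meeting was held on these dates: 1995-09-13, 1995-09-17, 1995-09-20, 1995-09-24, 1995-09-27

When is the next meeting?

1995-10-01

Every event lands on a Wednesday or Sunday (gaps cycle 4, 3, 4, 3).
So the schedule is: every Wednesday and Sunday.
Next Sunday: 1995-10-01.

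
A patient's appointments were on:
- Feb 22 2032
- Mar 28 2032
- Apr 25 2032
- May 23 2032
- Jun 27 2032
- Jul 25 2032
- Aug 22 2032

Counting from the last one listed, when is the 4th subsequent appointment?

All dates are Sundays, 35, 28, 28, 35, 28, 28 days apart.
Specifically, the 4th Sunday of each month.
4th Sunday of September 2032: Sep 26 2032.
4th Sunday of October 2032: Oct 24 2032.
4th Sunday of November 2032: Nov 28 2032.
December 2032 — 4th Sunday is Dec 26 2032.

Dec 26 2032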